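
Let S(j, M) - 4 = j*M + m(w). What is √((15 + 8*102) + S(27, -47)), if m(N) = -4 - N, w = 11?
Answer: I*√449 ≈ 21.19*I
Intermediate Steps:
S(j, M) = -11 + M*j (S(j, M) = 4 + (j*M + (-4 - 1*11)) = 4 + (M*j + (-4 - 11)) = 4 + (M*j - 15) = 4 + (-15 + M*j) = -11 + M*j)
√((15 + 8*102) + S(27, -47)) = √((15 + 8*102) + (-11 - 47*27)) = √((15 + 816) + (-11 - 1269)) = √(831 - 1280) = √(-449) = I*√449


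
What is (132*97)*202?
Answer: 2586408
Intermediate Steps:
(132*97)*202 = 12804*202 = 2586408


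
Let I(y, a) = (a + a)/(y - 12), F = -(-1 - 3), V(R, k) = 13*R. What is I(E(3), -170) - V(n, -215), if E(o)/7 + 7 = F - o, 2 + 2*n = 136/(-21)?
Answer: 11603/189 ≈ 61.392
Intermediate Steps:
n = -89/21 (n = -1 + (136/(-21))/2 = -1 + (136*(-1/21))/2 = -1 + (1/2)*(-136/21) = -1 - 68/21 = -89/21 ≈ -4.2381)
F = 4 (F = -1*(-4) = 4)
E(o) = -21 - 7*o (E(o) = -49 + 7*(4 - o) = -49 + (28 - 7*o) = -21 - 7*o)
I(y, a) = 2*a/(-12 + y) (I(y, a) = (2*a)/(-12 + y) = 2*a/(-12 + y))
I(E(3), -170) - V(n, -215) = 2*(-170)/(-12 + (-21 - 7*3)) - 13*(-89)/21 = 2*(-170)/(-12 + (-21 - 21)) - 1*(-1157/21) = 2*(-170)/(-12 - 42) + 1157/21 = 2*(-170)/(-54) + 1157/21 = 2*(-170)*(-1/54) + 1157/21 = 170/27 + 1157/21 = 11603/189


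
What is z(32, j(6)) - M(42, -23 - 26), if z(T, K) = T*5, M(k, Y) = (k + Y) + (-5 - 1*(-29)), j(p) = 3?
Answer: 143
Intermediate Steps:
M(k, Y) = 24 + Y + k (M(k, Y) = (Y + k) + (-5 + 29) = (Y + k) + 24 = 24 + Y + k)
z(T, K) = 5*T
z(32, j(6)) - M(42, -23 - 26) = 5*32 - (24 + (-23 - 26) + 42) = 160 - (24 - 49 + 42) = 160 - 1*17 = 160 - 17 = 143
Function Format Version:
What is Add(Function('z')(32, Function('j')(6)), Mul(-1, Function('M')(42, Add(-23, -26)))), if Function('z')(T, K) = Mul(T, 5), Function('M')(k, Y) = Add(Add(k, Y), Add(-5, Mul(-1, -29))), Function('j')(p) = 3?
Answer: 143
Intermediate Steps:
Function('M')(k, Y) = Add(24, Y, k) (Function('M')(k, Y) = Add(Add(Y, k), Add(-5, 29)) = Add(Add(Y, k), 24) = Add(24, Y, k))
Function('z')(T, K) = Mul(5, T)
Add(Function('z')(32, Function('j')(6)), Mul(-1, Function('M')(42, Add(-23, -26)))) = Add(Mul(5, 32), Mul(-1, Add(24, Add(-23, -26), 42))) = Add(160, Mul(-1, Add(24, -49, 42))) = Add(160, Mul(-1, 17)) = Add(160, -17) = 143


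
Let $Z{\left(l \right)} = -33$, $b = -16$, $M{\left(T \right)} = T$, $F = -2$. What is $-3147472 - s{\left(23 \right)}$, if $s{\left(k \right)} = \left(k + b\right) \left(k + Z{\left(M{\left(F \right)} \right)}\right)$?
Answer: $-3147402$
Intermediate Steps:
$s{\left(k \right)} = \left(-33 + k\right) \left(-16 + k\right)$ ($s{\left(k \right)} = \left(k - 16\right) \left(k - 33\right) = \left(-16 + k\right) \left(-33 + k\right) = \left(-33 + k\right) \left(-16 + k\right)$)
$-3147472 - s{\left(23 \right)} = -3147472 - \left(528 + 23^{2} - 1127\right) = -3147472 - \left(528 + 529 - 1127\right) = -3147472 - -70 = -3147472 + 70 = -3147402$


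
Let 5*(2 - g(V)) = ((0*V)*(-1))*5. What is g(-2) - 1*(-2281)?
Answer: 2283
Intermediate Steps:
g(V) = 2 (g(V) = 2 - (0*V)*(-1)*5/5 = 2 - 0*(-1)*5/5 = 2 - 0*5 = 2 - ⅕*0 = 2 + 0 = 2)
g(-2) - 1*(-2281) = 2 - 1*(-2281) = 2 + 2281 = 2283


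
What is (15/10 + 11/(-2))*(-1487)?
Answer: 5948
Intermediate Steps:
(15/10 + 11/(-2))*(-1487) = (15*(⅒) + 11*(-½))*(-1487) = (3/2 - 11/2)*(-1487) = -4*(-1487) = 5948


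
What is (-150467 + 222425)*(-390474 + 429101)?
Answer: 2779521666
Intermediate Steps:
(-150467 + 222425)*(-390474 + 429101) = 71958*38627 = 2779521666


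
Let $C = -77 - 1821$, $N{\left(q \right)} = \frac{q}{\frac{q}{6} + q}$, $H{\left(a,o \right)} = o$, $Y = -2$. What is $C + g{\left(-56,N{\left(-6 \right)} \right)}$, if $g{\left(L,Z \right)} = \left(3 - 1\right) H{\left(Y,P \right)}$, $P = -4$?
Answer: $-1906$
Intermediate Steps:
$N{\left(q \right)} = \frac{6}{7}$ ($N{\left(q \right)} = \frac{q}{q \frac{1}{6} + q} = \frac{q}{\frac{q}{6} + q} = \frac{q}{\frac{7}{6} q} = \frac{6}{7 q} q = \frac{6}{7}$)
$g{\left(L,Z \right)} = -8$ ($g{\left(L,Z \right)} = \left(3 - 1\right) \left(-4\right) = 2 \left(-4\right) = -8$)
$C = -1898$ ($C = -77 - 1821 = -1898$)
$C + g{\left(-56,N{\left(-6 \right)} \right)} = -1898 - 8 = -1906$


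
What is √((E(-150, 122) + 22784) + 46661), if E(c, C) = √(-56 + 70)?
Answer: √(69445 + √14) ≈ 263.53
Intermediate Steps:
E(c, C) = √14
√((E(-150, 122) + 22784) + 46661) = √((√14 + 22784) + 46661) = √((22784 + √14) + 46661) = √(69445 + √14)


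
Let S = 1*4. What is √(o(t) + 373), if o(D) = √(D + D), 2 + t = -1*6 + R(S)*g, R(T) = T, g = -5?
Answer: √(373 + 2*I*√14) ≈ 19.314 + 0.1937*I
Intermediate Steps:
S = 4
t = -28 (t = -2 + (-1*6 + 4*(-5)) = -2 + (-6 - 20) = -2 - 26 = -28)
o(D) = √2*√D (o(D) = √(2*D) = √2*√D)
√(o(t) + 373) = √(√2*√(-28) + 373) = √(√2*(2*I*√7) + 373) = √(2*I*√14 + 373) = √(373 + 2*I*√14)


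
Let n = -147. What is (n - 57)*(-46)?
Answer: 9384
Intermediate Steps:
(n - 57)*(-46) = (-147 - 57)*(-46) = -204*(-46) = 9384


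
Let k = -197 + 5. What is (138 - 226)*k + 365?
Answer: 17261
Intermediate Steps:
k = -192
(138 - 226)*k + 365 = (138 - 226)*(-192) + 365 = -88*(-192) + 365 = 16896 + 365 = 17261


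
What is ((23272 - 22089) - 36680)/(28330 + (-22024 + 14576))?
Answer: -35497/20882 ≈ -1.6999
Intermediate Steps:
((23272 - 22089) - 36680)/(28330 + (-22024 + 14576)) = (1183 - 36680)/(28330 - 7448) = -35497/20882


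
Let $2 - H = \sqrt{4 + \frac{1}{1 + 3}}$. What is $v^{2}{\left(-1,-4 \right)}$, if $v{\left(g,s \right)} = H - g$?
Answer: $\frac{\left(6 - \sqrt{17}\right)^{2}}{4} \approx 0.88068$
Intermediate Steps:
$H = 2 - \frac{\sqrt{17}}{2}$ ($H = 2 - \sqrt{4 + \frac{1}{1 + 3}} = 2 - \sqrt{4 + \frac{1}{4}} = 2 - \sqrt{\frac{17}{4}} = 2 - \frac{\sqrt{17}}{2} \approx -0.061553$)
$v{\left(g,s \right)} = 2 - g - \frac{\sqrt{17}}{2}$ ($v{\left(g,s \right)} = \left(2 - \frac{\sqrt{17}}{2}\right) - g = 2 - g - \frac{\sqrt{17}}{2}$)
$v^{2}{\left(-1,-4 \right)} = \left(2 - -1 - \frac{\sqrt{17}}{2}\right)^{2} = \left(2 + 1 - \frac{\sqrt{17}}{2}\right)^{2} = \left(3 - \frac{\sqrt{17}}{2}\right)^{2}$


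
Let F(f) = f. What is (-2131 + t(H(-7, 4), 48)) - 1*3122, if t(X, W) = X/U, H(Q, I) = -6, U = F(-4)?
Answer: -10503/2 ≈ -5251.5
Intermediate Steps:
U = -4
t(X, W) = -X/4 (t(X, W) = X/(-4) = X*(-1/4) = -X/4)
(-2131 + t(H(-7, 4), 48)) - 1*3122 = (-2131 - 1/4*(-6)) - 1*3122 = (-2131 + 3/2) - 3122 = -4259/2 - 3122 = -10503/2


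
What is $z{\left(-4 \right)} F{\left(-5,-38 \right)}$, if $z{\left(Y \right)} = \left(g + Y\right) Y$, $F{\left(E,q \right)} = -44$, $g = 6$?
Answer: $352$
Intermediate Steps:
$z{\left(Y \right)} = Y \left(6 + Y\right)$ ($z{\left(Y \right)} = \left(6 + Y\right) Y = Y \left(6 + Y\right)$)
$z{\left(-4 \right)} F{\left(-5,-38 \right)} = - 4 \left(6 - 4\right) \left(-44\right) = \left(-4\right) 2 \left(-44\right) = \left(-8\right) \left(-44\right) = 352$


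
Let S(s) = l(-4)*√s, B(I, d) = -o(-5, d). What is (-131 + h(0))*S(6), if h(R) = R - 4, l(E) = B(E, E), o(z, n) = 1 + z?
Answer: -540*√6 ≈ -1322.7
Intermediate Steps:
B(I, d) = 4 (B(I, d) = -(1 - 5) = -1*(-4) = 4)
l(E) = 4
h(R) = -4 + R
S(s) = 4*√s
(-131 + h(0))*S(6) = (-131 + (-4 + 0))*(4*√6) = (-131 - 4)*(4*√6) = -540*√6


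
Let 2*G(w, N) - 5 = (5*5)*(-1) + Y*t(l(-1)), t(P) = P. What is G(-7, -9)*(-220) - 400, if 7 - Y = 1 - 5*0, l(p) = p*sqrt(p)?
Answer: 1800 + 660*I ≈ 1800.0 + 660.0*I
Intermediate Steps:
l(p) = p**(3/2)
Y = 6 (Y = 7 - (1 - 5*0) = 7 - (1 + 0) = 7 - 1*1 = 7 - 1 = 6)
G(w, N) = -10 - 3*I (G(w, N) = 5/2 + ((5*5)*(-1) + 6*(-1)**(3/2))/2 = 5/2 + (25*(-1) + 6*(-I))/2 = 5/2 + (-25 - 6*I)/2 = 5/2 + (-25/2 - 3*I) = -10 - 3*I)
G(-7, -9)*(-220) - 400 = (-10 - 3*I)*(-220) - 400 = (2200 + 660*I) - 400 = 1800 + 660*I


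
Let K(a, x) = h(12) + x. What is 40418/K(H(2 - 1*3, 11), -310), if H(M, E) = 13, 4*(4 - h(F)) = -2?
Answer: -80836/611 ≈ -132.30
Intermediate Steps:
h(F) = 9/2 (h(F) = 4 - 1/4*(-2) = 4 + 1/2 = 9/2)
K(a, x) = 9/2 + x
40418/K(H(2 - 1*3, 11), -310) = 40418/(9/2 - 310) = 40418/(-611/2) = 40418*(-2/611) = -80836/611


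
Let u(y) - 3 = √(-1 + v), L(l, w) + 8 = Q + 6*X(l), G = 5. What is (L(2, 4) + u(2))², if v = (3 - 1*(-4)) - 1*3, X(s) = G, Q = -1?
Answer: (24 + √3)² ≈ 662.14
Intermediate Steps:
X(s) = 5
v = 4 (v = (3 + 4) - 3 = 7 - 3 = 4)
L(l, w) = 21 (L(l, w) = -8 + (-1 + 6*5) = -8 + (-1 + 30) = -8 + 29 = 21)
u(y) = 3 + √3 (u(y) = 3 + √(-1 + 4) = 3 + √3)
(L(2, 4) + u(2))² = (21 + (3 + √3))² = (24 + √3)²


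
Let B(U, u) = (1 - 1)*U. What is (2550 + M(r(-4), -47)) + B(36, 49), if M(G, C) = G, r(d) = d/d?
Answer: 2551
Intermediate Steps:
r(d) = 1
B(U, u) = 0 (B(U, u) = 0*U = 0)
(2550 + M(r(-4), -47)) + B(36, 49) = (2550 + 1) + 0 = 2551 + 0 = 2551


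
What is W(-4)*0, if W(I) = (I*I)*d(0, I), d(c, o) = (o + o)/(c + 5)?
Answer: 0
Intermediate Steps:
d(c, o) = 2*o/(5 + c) (d(c, o) = (2*o)/(5 + c) = 2*o/(5 + c))
W(I) = 2*I**3/5 (W(I) = (I*I)*(2*I/(5 + 0)) = I**2*(2*I/5) = 2*I**3/5)
W(-4)*0 = ((2/5)*(-4)**3)*0 = ((2/5)*(-64))*0 = -128/5*0 = 0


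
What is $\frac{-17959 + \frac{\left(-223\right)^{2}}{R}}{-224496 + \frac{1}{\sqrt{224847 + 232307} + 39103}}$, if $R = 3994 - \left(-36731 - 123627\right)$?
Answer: $\frac{1012858378482569576565103}{12661422437481014409576960} - \frac{2951547839 \sqrt{457154}}{12661422437481014409576960} \approx 0.079996$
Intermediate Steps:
$R = 164352$ ($R = 3994 - \left(-36731 - 123627\right) = 3994 - -160358 = 3994 + 160358 = 164352$)
$\frac{-17959 + \frac{\left(-223\right)^{2}}{R}}{-224496 + \frac{1}{\sqrt{224847 + 232307} + 39103}} = \frac{-17959 + \frac{\left(-223\right)^{2}}{164352}}{-224496 + \frac{1}{\sqrt{224847 + 232307} + 39103}} = \frac{-17959 + 49729 \cdot \frac{1}{164352}}{-224496 + \frac{1}{\sqrt{457154} + 39103}} = \frac{-17959 + \frac{49729}{164352}}{-224496 + \frac{1}{39103 + \sqrt{457154}}} = - \frac{2951547839}{164352 \left(-224496 + \frac{1}{39103 + \sqrt{457154}}\right)}$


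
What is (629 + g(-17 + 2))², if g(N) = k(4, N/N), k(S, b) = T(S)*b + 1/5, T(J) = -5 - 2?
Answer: 9678321/25 ≈ 3.8713e+5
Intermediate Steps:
T(J) = -7
k(S, b) = ⅕ - 7*b (k(S, b) = -7*b + 1/5 = -7*b + ⅕ = ⅕ - 7*b)
g(N) = -34/5 (g(N) = ⅕ - 7*N/N = ⅕ - 7*1 = ⅕ - 7 = -34/5)
(629 + g(-17 + 2))² = (629 - 34/5)² = (3111/5)² = 9678321/25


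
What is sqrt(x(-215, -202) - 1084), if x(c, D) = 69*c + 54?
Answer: I*sqrt(15865) ≈ 125.96*I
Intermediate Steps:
x(c, D) = 54 + 69*c
sqrt(x(-215, -202) - 1084) = sqrt((54 + 69*(-215)) - 1084) = sqrt((54 - 14835) - 1084) = sqrt(-14781 - 1084) = sqrt(-15865) = I*sqrt(15865)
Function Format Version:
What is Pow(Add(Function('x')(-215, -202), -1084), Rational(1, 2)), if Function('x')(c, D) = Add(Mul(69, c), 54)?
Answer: Mul(I, Pow(15865, Rational(1, 2))) ≈ Mul(125.96, I)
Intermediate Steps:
Function('x')(c, D) = Add(54, Mul(69, c))
Pow(Add(Function('x')(-215, -202), -1084), Rational(1, 2)) = Pow(Add(Add(54, Mul(69, -215)), -1084), Rational(1, 2)) = Pow(Add(Add(54, -14835), -1084), Rational(1, 2)) = Pow(Add(-14781, -1084), Rational(1, 2)) = Pow(-15865, Rational(1, 2)) = Mul(I, Pow(15865, Rational(1, 2)))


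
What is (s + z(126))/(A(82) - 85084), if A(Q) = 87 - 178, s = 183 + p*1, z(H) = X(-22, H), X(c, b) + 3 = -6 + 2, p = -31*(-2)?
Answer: -238/85175 ≈ -0.0027942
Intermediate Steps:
p = 62
X(c, b) = -7 (X(c, b) = -3 + (-6 + 2) = -3 - 4 = -7)
z(H) = -7
s = 245 (s = 183 + 62*1 = 183 + 62 = 245)
A(Q) = -91
(s + z(126))/(A(82) - 85084) = (245 - 7)/(-91 - 85084) = 238/(-85175) = 238*(-1/85175) = -238/85175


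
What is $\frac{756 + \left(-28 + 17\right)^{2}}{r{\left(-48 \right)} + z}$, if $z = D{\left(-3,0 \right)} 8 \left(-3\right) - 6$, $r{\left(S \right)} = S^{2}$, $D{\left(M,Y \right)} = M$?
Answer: $\frac{877}{2370} \approx 0.37004$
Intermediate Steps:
$z = 66$ ($z = - 3 \cdot 8 \left(-3\right) - 6 = \left(-3\right) \left(-24\right) - 6 = 72 - 6 = 66$)
$\frac{756 + \left(-28 + 17\right)^{2}}{r{\left(-48 \right)} + z} = \frac{756 + \left(-28 + 17\right)^{2}}{\left(-48\right)^{2} + 66} = \frac{756 + \left(-11\right)^{2}}{2304 + 66} = \frac{756 + 121}{2370} = 877 \cdot \frac{1}{2370} = \frac{877}{2370}$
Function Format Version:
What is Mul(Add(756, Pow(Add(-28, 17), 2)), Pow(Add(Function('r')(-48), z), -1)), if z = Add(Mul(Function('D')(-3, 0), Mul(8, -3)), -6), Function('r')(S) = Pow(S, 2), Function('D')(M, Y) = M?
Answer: Rational(877, 2370) ≈ 0.37004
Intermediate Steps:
z = 66 (z = Add(Mul(-3, Mul(8, -3)), -6) = Add(Mul(-3, -24), -6) = Add(72, -6) = 66)
Mul(Add(756, Pow(Add(-28, 17), 2)), Pow(Add(Function('r')(-48), z), -1)) = Mul(Add(756, Pow(Add(-28, 17), 2)), Pow(Add(Pow(-48, 2), 66), -1)) = Mul(Add(756, Pow(-11, 2)), Pow(Add(2304, 66), -1)) = Mul(Add(756, 121), Pow(2370, -1)) = Mul(877, Rational(1, 2370)) = Rational(877, 2370)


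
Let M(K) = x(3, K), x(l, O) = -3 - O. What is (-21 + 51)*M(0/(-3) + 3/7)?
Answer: -720/7 ≈ -102.86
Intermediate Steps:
M(K) = -3 - K
(-21 + 51)*M(0/(-3) + 3/7) = (-21 + 51)*(-3 - (0/(-3) + 3/7)) = 30*(-3 - (0*(-⅓) + 3*(⅐))) = 30*(-3 - (0 + 3/7)) = 30*(-3 - 1*3/7) = 30*(-3 - 3/7) = 30*(-24/7) = -720/7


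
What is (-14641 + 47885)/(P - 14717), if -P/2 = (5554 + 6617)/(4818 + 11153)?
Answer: -530939924/235069549 ≈ -2.2587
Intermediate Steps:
P = -24342/15971 (P = -2*(5554 + 6617)/(4818 + 11153) = -24342/15971 ≈ -1.5241)
(-14641 + 47885)/(P - 14717) = (-14641 + 47885)/(-24342/15971 - 14717) = 33244/(-235069549/15971) = 33244*(-15971/235069549) = -530939924/235069549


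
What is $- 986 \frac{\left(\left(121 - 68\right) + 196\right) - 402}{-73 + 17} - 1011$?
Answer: $- \frac{103737}{28} \approx -3704.9$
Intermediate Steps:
$- 986 \frac{\left(\left(121 - 68\right) + 196\right) - 402}{-73 + 17} - 1011 = - 986 \frac{\left(53 + 196\right) - 402}{-56} - 1011 = - 986 \left(249 - 402\right) \left(- \frac{1}{56}\right) - 1011 = - 986 \left(\left(-153\right) \left(- \frac{1}{56}\right)\right) - 1011 = \left(-986\right) \frac{153}{56} - 1011 = - \frac{75429}{28} - 1011 = - \frac{103737}{28}$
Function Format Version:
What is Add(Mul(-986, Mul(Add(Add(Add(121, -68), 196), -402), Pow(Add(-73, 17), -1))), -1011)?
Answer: Rational(-103737, 28) ≈ -3704.9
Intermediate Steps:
Add(Mul(-986, Mul(Add(Add(Add(121, -68), 196), -402), Pow(Add(-73, 17), -1))), -1011) = Add(Mul(-986, Mul(Add(Add(53, 196), -402), Pow(-56, -1))), -1011) = Add(Mul(-986, Mul(Add(249, -402), Rational(-1, 56))), -1011) = Add(Mul(-986, Mul(-153, Rational(-1, 56))), -1011) = Add(Mul(-986, Rational(153, 56)), -1011) = Add(Rational(-75429, 28), -1011) = Rational(-103737, 28)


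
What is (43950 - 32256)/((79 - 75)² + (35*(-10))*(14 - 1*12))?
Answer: -1949/114 ≈ -17.096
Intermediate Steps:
(43950 - 32256)/((79 - 75)² + (35*(-10))*(14 - 1*12)) = 11694/(4² - 350*(14 - 12)) = 11694/(16 - 350*2) = 11694/(16 - 700) = 11694/(-684) = 11694*(-1/684) = -1949/114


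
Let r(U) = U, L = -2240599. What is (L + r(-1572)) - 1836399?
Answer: -4078570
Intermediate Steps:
(L + r(-1572)) - 1836399 = (-2240599 - 1572) - 1836399 = -2242171 - 1836399 = -4078570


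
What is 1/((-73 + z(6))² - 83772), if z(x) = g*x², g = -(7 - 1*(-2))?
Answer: 1/73837 ≈ 1.3543e-5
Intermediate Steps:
g = -9 (g = -(7 + 2) = -1*9 = -9)
z(x) = -9*x²
1/((-73 + z(6))² - 83772) = 1/((-73 - 9*6²)² - 83772) = 1/((-73 - 9*36)² - 83772) = 1/((-73 - 324)² - 83772) = 1/((-397)² - 83772) = 1/(157609 - 83772) = 1/73837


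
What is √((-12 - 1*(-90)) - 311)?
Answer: I*√233 ≈ 15.264*I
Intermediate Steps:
√((-12 - 1*(-90)) - 311) = √((-12 + 90) - 311) = √(78 - 311) = √(-233) = I*√233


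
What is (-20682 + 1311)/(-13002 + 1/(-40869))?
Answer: 791673399/531378739 ≈ 1.4898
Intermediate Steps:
(-20682 + 1311)/(-13002 + 1/(-40869)) = -19371/(-13002 - 1/40869) = -19371/(-531378739/40869) = -19371*(-40869/531378739) = 791673399/531378739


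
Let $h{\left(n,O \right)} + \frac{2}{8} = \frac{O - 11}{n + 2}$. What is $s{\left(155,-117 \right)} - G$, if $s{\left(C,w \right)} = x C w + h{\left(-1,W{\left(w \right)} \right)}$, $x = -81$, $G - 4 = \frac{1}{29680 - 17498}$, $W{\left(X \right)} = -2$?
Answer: $\frac{35788712059}{24364} \approx 1.4689 \cdot 10^{6}$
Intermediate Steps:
$G = \frac{48729}{12182}$ ($G = 4 + \frac{1}{29680 - 17498} = 4 + \frac{1}{12182} = \frac{48729}{12182} \approx 4.0001$)
$h{\left(n,O \right)} = - \frac{1}{4} + \frac{-11 + O}{2 + n}$ ($h{\left(n,O \right)} = - \frac{1}{4} + \frac{O - 11}{n + 2} = - \frac{1}{4} + \frac{-11 + O}{2 + n}$)
$s{\left(C,w \right)} = - \frac{53}{4} - 81 C w$ ($s{\left(C,w \right)} = - 81 C w + \frac{-46 - -1 + 4 \left(-2\right)}{4 \left(2 - 1\right)} = - 81 C w + \frac{-46 + 1 - 8}{4 \cdot 1} = - 81 C w + \frac{1}{4} \cdot 1 \left(-53\right) = - 81 C w - \frac{53}{4} = - \frac{53}{4} - 81 C w$)
$s{\left(155,-117 \right)} - G = \left(- \frac{53}{4} - 12555 \left(-117\right)\right) - \frac{48729}{12182} = \left(- \frac{53}{4} + 1468935\right) - \frac{48729}{12182} = \frac{5875687}{4} - \frac{48729}{12182} = \frac{35788712059}{24364}$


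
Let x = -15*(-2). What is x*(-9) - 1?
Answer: -271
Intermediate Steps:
x = 30
x*(-9) - 1 = 30*(-9) - 1 = -270 - 1 = -271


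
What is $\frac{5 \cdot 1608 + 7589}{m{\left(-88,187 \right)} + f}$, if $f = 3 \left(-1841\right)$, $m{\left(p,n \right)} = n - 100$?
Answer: $- \frac{15629}{5436} \approx -2.8751$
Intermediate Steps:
$m{\left(p,n \right)} = -100 + n$
$f = -5523$
$\frac{5 \cdot 1608 + 7589}{m{\left(-88,187 \right)} + f} = \frac{5 \cdot 1608 + 7589}{\left(-100 + 187\right) - 5523} = \frac{8040 + 7589}{87 - 5523} = \frac{15629}{-5436} = 15629 \left(- \frac{1}{5436}\right) = - \frac{15629}{5436}$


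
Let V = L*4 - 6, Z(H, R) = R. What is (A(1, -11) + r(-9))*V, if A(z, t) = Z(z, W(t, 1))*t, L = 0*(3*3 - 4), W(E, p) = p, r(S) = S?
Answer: 120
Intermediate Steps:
L = 0 (L = 0*(9 - 4) = 0*5 = 0)
V = -6 (V = 0*4 - 6 = 0 - 6 = -6)
A(z, t) = t (A(z, t) = 1*t = t)
(A(1, -11) + r(-9))*V = (-11 - 9)*(-6) = -20*(-6) = 120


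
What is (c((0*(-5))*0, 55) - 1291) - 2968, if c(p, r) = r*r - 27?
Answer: -1261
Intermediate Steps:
c(p, r) = -27 + r² (c(p, r) = r² - 27 = -27 + r²)
(c((0*(-5))*0, 55) - 1291) - 2968 = ((-27 + 55²) - 1291) - 2968 = ((-27 + 3025) - 1291) - 2968 = (2998 - 1291) - 2968 = 1707 - 2968 = -1261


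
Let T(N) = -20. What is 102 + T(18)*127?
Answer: -2438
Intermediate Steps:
102 + T(18)*127 = 102 - 20*127 = 102 - 2540 = -2438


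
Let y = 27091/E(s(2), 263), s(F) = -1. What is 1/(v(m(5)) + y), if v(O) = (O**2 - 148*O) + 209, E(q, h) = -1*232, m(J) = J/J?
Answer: -232/12707 ≈ -0.018258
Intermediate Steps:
m(J) = 1
E(q, h) = -232
y = -27091/232 (y = 27091/(-232) = 27091*(-1/232) = -27091/232 ≈ -116.77)
v(O) = 209 + O**2 - 148*O
1/(v(m(5)) + y) = 1/((209 + 1**2 - 148*1) - 27091/232) = 1/((209 + 1 - 148) - 27091/232) = 1/(62 - 27091/232) = 1/(-12707/232) = -232/12707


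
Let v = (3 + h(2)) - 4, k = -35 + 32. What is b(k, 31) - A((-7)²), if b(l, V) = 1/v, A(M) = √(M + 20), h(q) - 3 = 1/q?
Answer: ⅖ - √69 ≈ -7.9066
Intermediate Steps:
h(q) = 3 + 1/q
k = -3
A(M) = √(20 + M)
v = 5/2 (v = (3 + (3 + 1/2)) - 4 = (3 + (3 + ½)) - 4 = (3 + 7/2) - 4 = 13/2 - 4 = 5/2 ≈ 2.5000)
b(l, V) = ⅖ (b(l, V) = 1/(5/2) = ⅖)
b(k, 31) - A((-7)²) = ⅖ - √(20 + (-7)²) = ⅖ - √(20 + 49) = ⅖ - √69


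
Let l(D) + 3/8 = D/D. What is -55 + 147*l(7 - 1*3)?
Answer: 295/8 ≈ 36.875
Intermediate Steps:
l(D) = 5/8 (l(D) = -3/8 + D/D = -3/8 + 1 = 5/8)
-55 + 147*l(7 - 1*3) = -55 + 147*(5/8) = -55 + 735/8 = 295/8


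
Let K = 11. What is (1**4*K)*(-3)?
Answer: -33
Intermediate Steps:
(1**4*K)*(-3) = (1**4*11)*(-3) = (1*11)*(-3) = 11*(-3) = -33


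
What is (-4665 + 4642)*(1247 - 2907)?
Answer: 38180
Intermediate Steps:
(-4665 + 4642)*(1247 - 2907) = -23*(-1660) = 38180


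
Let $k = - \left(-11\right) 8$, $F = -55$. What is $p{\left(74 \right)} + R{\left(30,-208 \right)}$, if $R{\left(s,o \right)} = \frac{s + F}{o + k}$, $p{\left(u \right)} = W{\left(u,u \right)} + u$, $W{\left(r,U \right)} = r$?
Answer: $\frac{3557}{24} \approx 148.21$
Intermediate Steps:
$p{\left(u \right)} = 2 u$ ($p{\left(u \right)} = u + u = 2 u$)
$k = 88$ ($k = \left(-1\right) \left(-88\right) = 88$)
$R{\left(s,o \right)} = \frac{-55 + s}{88 + o}$ ($R{\left(s,o \right)} = \frac{s - 55}{o + 88} = \frac{-55 + s}{88 + o}$)
$p{\left(74 \right)} + R{\left(30,-208 \right)} = 2 \cdot 74 + \frac{-55 + 30}{88 - 208} = 148 + \frac{1}{-120} \left(-25\right) = 148 - - \frac{5}{24} = 148 + \frac{5}{24} = \frac{3557}{24}$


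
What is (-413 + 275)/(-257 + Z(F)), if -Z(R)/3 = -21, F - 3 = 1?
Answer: 69/97 ≈ 0.71134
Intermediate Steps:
F = 4 (F = 3 + 1 = 4)
Z(R) = 63 (Z(R) = -3*(-21) = 63)
(-413 + 275)/(-257 + Z(F)) = (-413 + 275)/(-257 + 63) = -138/(-194) = -138*(-1/194) = 69/97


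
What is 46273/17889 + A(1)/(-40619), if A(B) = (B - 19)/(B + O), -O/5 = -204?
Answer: 1919034131729/741892590111 ≈ 2.5867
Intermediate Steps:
O = 1020 (O = -5*(-204) = 1020)
A(B) = (-19 + B)/(1020 + B) (A(B) = (B - 19)/(B + 1020) = (-19 + B)/(1020 + B))
46273/17889 + A(1)/(-40619) = 46273/17889 + ((-19 + 1)/(1020 + 1))/(-40619) = 46273*(1/17889) + (-18/1021)*(-1/40619) = 46273/17889 + ((1/1021)*(-18))*(-1/40619) = 46273/17889 - 18/1021*(-1/40619) = 46273/17889 + 18/41471999 = 1919034131729/741892590111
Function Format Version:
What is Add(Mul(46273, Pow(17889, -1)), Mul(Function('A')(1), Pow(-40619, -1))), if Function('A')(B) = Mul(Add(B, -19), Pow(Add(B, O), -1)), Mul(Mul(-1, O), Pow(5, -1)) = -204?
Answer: Rational(1919034131729, 741892590111) ≈ 2.5867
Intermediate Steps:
O = 1020 (O = Mul(-5, -204) = 1020)
Function('A')(B) = Mul(Pow(Add(1020, B), -1), Add(-19, B)) (Function('A')(B) = Mul(Add(B, -19), Pow(Add(B, 1020), -1)) = Mul(Add(-19, B), Pow(Add(1020, B), -1)) = Mul(Pow(Add(1020, B), -1), Add(-19, B)))
Add(Mul(46273, Pow(17889, -1)), Mul(Function('A')(1), Pow(-40619, -1))) = Add(Mul(46273, Pow(17889, -1)), Mul(Mul(Pow(Add(1020, 1), -1), Add(-19, 1)), Pow(-40619, -1))) = Add(Mul(46273, Rational(1, 17889)), Mul(Mul(Pow(1021, -1), -18), Rational(-1, 40619))) = Add(Rational(46273, 17889), Mul(Mul(Rational(1, 1021), -18), Rational(-1, 40619))) = Add(Rational(46273, 17889), Mul(Rational(-18, 1021), Rational(-1, 40619))) = Add(Rational(46273, 17889), Rational(18, 41471999)) = Rational(1919034131729, 741892590111)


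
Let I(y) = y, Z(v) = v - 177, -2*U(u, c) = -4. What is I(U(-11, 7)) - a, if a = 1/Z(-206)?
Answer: 767/383 ≈ 2.0026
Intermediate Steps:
U(u, c) = 2 (U(u, c) = -½*(-4) = 2)
Z(v) = -177 + v
a = -1/383 (a = 1/(-177 - 206) = 1/(-383) = -1/383 ≈ -0.0026110)
I(U(-11, 7)) - a = 2 - 1*(-1/383) = 2 + 1/383 = 767/383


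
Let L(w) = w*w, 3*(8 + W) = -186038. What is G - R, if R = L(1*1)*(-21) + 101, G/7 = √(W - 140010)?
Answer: -80 + 14*I*√454569/3 ≈ -80.0 + 3146.3*I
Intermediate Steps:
W = -186062/3 (W = -8 + (⅓)*(-186038) = -8 - 186038/3 = -186062/3 ≈ -62021.)
G = 14*I*√454569/3 (G = 7*√(-186062/3 - 140010) = 7*√(-606092/3) = 7*(2*I*√454569/3) = 14*I*√454569/3 ≈ 3146.3*I)
L(w) = w²
R = 80 (R = (1*1)²*(-21) + 101 = 1²*(-21) + 101 = 1*(-21) + 101 = -21 + 101 = 80)
G - R = 14*I*√454569/3 - 1*80 = 14*I*√454569/3 - 80 = -80 + 14*I*√454569/3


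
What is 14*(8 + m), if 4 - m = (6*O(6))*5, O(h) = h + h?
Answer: -4872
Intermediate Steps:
O(h) = 2*h
m = -356 (m = 4 - 6*(2*6)*5 = 4 - 6*12*5 = 4 - 72*5 = 4 - 1*360 = 4 - 360 = -356)
14*(8 + m) = 14*(8 - 356) = 14*(-348) = -4872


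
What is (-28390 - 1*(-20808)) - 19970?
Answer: -27552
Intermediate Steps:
(-28390 - 1*(-20808)) - 19970 = (-28390 + 20808) - 19970 = -7582 - 19970 = -27552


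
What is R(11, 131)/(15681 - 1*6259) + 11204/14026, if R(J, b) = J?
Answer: 52859187/66076486 ≈ 0.79997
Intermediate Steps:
R(11, 131)/(15681 - 1*6259) + 11204/14026 = 11/(15681 - 1*6259) + 11204/14026 = 11/(15681 - 6259) + 11204*(1/14026) = 11/9422 + 5602/7013 = 52859187/66076486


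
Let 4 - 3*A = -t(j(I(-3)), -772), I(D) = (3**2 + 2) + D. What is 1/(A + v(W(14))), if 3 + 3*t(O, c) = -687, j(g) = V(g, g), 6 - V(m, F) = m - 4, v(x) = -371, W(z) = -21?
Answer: -3/1339 ≈ -0.0022405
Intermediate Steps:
I(D) = 11 + D (I(D) = (9 + 2) + D = 11 + D)
V(m, F) = 10 - m (V(m, F) = 6 - (m - 4) = 6 - (-4 + m) = 6 + (4 - m) = 10 - m)
j(g) = 10 - g
t(O, c) = -230 (t(O, c) = -1 + (1/3)*(-687) = -1 - 229 = -230)
A = -226/3 (A = 4/3 - (-1)*(-230)/3 = 4/3 - 1/3*230 = 4/3 - 230/3 = -226/3 ≈ -75.333)
1/(A + v(W(14))) = 1/(-226/3 - 371) = 1/(-1339/3) = -3/1339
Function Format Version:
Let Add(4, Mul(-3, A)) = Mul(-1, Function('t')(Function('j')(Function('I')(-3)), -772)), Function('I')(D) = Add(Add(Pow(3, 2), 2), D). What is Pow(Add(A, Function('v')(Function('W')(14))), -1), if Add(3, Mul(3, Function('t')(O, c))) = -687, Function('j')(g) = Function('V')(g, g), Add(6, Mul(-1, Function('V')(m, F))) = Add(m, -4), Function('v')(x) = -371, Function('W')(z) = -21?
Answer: Rational(-3, 1339) ≈ -0.0022405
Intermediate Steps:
Function('I')(D) = Add(11, D) (Function('I')(D) = Add(Add(9, 2), D) = Add(11, D))
Function('V')(m, F) = Add(10, Mul(-1, m)) (Function('V')(m, F) = Add(6, Mul(-1, Add(m, -4))) = Add(6, Mul(-1, Add(-4, m))) = Add(6, Add(4, Mul(-1, m))) = Add(10, Mul(-1, m)))
Function('j')(g) = Add(10, Mul(-1, g))
Function('t')(O, c) = -230 (Function('t')(O, c) = Add(-1, Mul(Rational(1, 3), -687)) = Add(-1, -229) = -230)
A = Rational(-226, 3) (A = Add(Rational(4, 3), Mul(Rational(-1, 3), Mul(-1, -230))) = Add(Rational(4, 3), Mul(Rational(-1, 3), 230)) = Add(Rational(4, 3), Rational(-230, 3)) = Rational(-226, 3) ≈ -75.333)
Pow(Add(A, Function('v')(Function('W')(14))), -1) = Pow(Add(Rational(-226, 3), -371), -1) = Pow(Rational(-1339, 3), -1) = Rational(-3, 1339)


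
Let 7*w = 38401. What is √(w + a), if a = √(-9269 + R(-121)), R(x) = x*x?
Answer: √(268807 + 98*√1343)/7 ≈ 74.560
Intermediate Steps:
w = 38401/7 (w = (⅐)*38401 = 38401/7 ≈ 5485.9)
R(x) = x²
a = 2*√1343 (a = √(-9269 + (-121)²) = √(-9269 + 14641) = √5372 = 2*√1343 ≈ 73.294)
√(w + a) = √(38401/7 + 2*√1343)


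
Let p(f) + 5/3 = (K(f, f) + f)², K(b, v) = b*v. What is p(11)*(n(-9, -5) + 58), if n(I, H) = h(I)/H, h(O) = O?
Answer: 15627833/15 ≈ 1.0419e+6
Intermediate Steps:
n(I, H) = I/H
p(f) = -5/3 + (f + f²)² (p(f) = -5/3 + (f*f + f)² = -5/3 + (f² + f)² = -5/3 + (f + f²)²)
p(11)*(n(-9, -5) + 58) = (-5/3 + 11²*(1 + 11)²)*(-9/(-5) + 58) = (-5/3 + 121*12²)*(-9*(-⅕) + 58) = (-5/3 + 121*144)*(9/5 + 58) = (-5/3 + 17424)*(299/5) = (52267/3)*(299/5) = 15627833/15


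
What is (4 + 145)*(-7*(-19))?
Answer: 19817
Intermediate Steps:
(4 + 145)*(-7*(-19)) = 149*133 = 19817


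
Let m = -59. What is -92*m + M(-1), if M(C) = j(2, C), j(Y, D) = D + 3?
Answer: 5430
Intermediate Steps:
j(Y, D) = 3 + D
M(C) = 3 + C
-92*m + M(-1) = -92*(-59) + (3 - 1) = 5428 + 2 = 5430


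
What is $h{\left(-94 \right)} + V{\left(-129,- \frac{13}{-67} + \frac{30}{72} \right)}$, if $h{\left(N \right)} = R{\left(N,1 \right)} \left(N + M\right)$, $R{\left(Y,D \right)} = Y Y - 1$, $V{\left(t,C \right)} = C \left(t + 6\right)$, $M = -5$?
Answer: $- \frac{234430351}{268} \approx -8.7474 \cdot 10^{5}$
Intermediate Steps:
$V{\left(t,C \right)} = C \left(6 + t\right)$
$R{\left(Y,D \right)} = -1 + Y^{2}$ ($R{\left(Y,D \right)} = Y^{2} - 1 = -1 + Y^{2}$)
$h{\left(N \right)} = \left(-1 + N^{2}\right) \left(-5 + N\right)$ ($h{\left(N \right)} = \left(-1 + N^{2}\right) \left(N - 5\right) = \left(-1 + N^{2}\right) \left(-5 + N\right)$)
$h{\left(-94 \right)} + V{\left(-129,- \frac{13}{-67} + \frac{30}{72} \right)} = \left(-1 + \left(-94\right)^{2}\right) \left(-5 - 94\right) + \left(- \frac{13}{-67} + \frac{30}{72}\right) \left(6 - 129\right) = \left(-1 + 8836\right) \left(-99\right) + \left(\left(-13\right) \left(- \frac{1}{67}\right) + 30 \cdot \frac{1}{72}\right) \left(-123\right) = 8835 \left(-99\right) + \left(\frac{13}{67} + \frac{5}{12}\right) \left(-123\right) = -874665 + \frac{491}{804} \left(-123\right) = -874665 - \frac{20131}{268} = - \frac{234430351}{268}$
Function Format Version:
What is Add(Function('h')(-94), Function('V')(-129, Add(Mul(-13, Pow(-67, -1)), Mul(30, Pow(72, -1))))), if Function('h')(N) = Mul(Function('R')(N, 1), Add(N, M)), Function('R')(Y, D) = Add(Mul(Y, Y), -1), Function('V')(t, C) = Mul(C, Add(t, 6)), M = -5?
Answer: Rational(-234430351, 268) ≈ -8.7474e+5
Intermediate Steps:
Function('V')(t, C) = Mul(C, Add(6, t))
Function('R')(Y, D) = Add(-1, Pow(Y, 2)) (Function('R')(Y, D) = Add(Pow(Y, 2), -1) = Add(-1, Pow(Y, 2)))
Function('h')(N) = Mul(Add(-1, Pow(N, 2)), Add(-5, N)) (Function('h')(N) = Mul(Add(-1, Pow(N, 2)), Add(N, -5)) = Mul(Add(-1, Pow(N, 2)), Add(-5, N)))
Add(Function('h')(-94), Function('V')(-129, Add(Mul(-13, Pow(-67, -1)), Mul(30, Pow(72, -1))))) = Add(Mul(Add(-1, Pow(-94, 2)), Add(-5, -94)), Mul(Add(Mul(-13, Pow(-67, -1)), Mul(30, Pow(72, -1))), Add(6, -129))) = Add(Mul(Add(-1, 8836), -99), Mul(Add(Mul(-13, Rational(-1, 67)), Mul(30, Rational(1, 72))), -123)) = Add(Mul(8835, -99), Mul(Add(Rational(13, 67), Rational(5, 12)), -123)) = Add(-874665, Mul(Rational(491, 804), -123)) = Add(-874665, Rational(-20131, 268)) = Rational(-234430351, 268)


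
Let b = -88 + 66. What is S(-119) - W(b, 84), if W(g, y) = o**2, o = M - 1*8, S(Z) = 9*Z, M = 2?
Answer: -1107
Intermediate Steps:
b = -22
o = -6 (o = 2 - 1*8 = 2 - 8 = -6)
W(g, y) = 36 (W(g, y) = (-6)**2 = 36)
S(-119) - W(b, 84) = 9*(-119) - 1*36 = -1071 - 36 = -1107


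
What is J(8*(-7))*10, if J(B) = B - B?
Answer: 0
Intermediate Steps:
J(B) = 0
J(8*(-7))*10 = 0*10 = 0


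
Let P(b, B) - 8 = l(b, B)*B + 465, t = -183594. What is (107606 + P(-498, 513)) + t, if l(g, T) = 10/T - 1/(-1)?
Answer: -74992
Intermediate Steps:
l(g, T) = 1 + 10/T (l(g, T) = 10/T - 1*(-1) = 10/T + 1 = 1 + 10/T)
P(b, B) = 483 + B (P(b, B) = 8 + (((10 + B)/B)*B + 465) = 8 + ((10 + B) + 465) = 8 + (475 + B) = 483 + B)
(107606 + P(-498, 513)) + t = (107606 + (483 + 513)) - 183594 = (107606 + 996) - 183594 = 108602 - 183594 = -74992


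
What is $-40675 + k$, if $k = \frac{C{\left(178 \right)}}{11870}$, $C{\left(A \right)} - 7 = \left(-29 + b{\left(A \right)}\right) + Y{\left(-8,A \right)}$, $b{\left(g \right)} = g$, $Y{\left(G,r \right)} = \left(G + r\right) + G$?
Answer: $- \frac{241405966}{5935} \approx -40675.0$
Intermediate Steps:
$Y{\left(G,r \right)} = r + 2 G$
$C{\left(A \right)} = -38 + 2 A$ ($C{\left(A \right)} = 7 + \left(\left(-29 + A\right) + \left(A + 2 \left(-8\right)\right)\right) = 7 + \left(\left(-29 + A\right) + \left(A - 16\right)\right) = 7 + \left(\left(-29 + A\right) + \left(-16 + A\right)\right) = 7 + \left(-45 + 2 A\right) = -38 + 2 A$)
$k = \frac{159}{5935}$ ($k = \frac{-38 + 2 \cdot 178}{11870} = \left(-38 + 356\right) \frac{1}{11870} = 318 \cdot \frac{1}{11870} = \frac{159}{5935} \approx 0.02679$)
$-40675 + k = -40675 + \frac{159}{5935} = - \frac{241405966}{5935}$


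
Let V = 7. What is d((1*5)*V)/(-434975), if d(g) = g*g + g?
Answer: -252/86995 ≈ -0.0028967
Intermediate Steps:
d(g) = g + g² (d(g) = g² + g = g + g²)
d((1*5)*V)/(-434975) = (((1*5)*7)*(1 + (1*5)*7))/(-434975) = ((5*7)*(1 + 5*7))*(-1/434975) = (35*(1 + 35))*(-1/434975) = (35*36)*(-1/434975) = 1260*(-1/434975) = -252/86995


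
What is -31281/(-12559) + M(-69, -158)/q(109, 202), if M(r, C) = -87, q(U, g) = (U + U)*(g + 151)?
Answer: 2406105441/966465286 ≈ 2.4896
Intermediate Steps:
q(U, g) = 2*U*(151 + g) (q(U, g) = (2*U)*(151 + g) = 2*U*(151 + g))
-31281/(-12559) + M(-69, -158)/q(109, 202) = -31281/(-12559) - 87*1/(218*(151 + 202)) = -31281*(-1/12559) - 87/(2*109*353) = 31281/12559 - 87/76954 = 2406105441/966465286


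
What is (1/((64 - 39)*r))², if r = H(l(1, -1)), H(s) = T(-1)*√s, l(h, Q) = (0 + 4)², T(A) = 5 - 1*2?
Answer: 1/90000 ≈ 1.1111e-5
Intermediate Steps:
T(A) = 3 (T(A) = 5 - 2 = 3)
l(h, Q) = 16 (l(h, Q) = 4² = 16)
H(s) = 3*√s
r = 12 (r = 3*√16 = 3*4 = 12)
(1/((64 - 39)*r))² = (1/((64 - 39)*12))² = ((1/12)/25)² = ((1/25)*(1/12))² = (1/300)² = 1/90000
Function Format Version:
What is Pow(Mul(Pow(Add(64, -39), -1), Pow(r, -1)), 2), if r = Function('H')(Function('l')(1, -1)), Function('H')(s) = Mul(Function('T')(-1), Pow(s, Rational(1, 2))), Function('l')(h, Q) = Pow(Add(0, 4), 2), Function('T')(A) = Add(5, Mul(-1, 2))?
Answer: Rational(1, 90000) ≈ 1.1111e-5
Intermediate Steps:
Function('T')(A) = 3 (Function('T')(A) = Add(5, -2) = 3)
Function('l')(h, Q) = 16 (Function('l')(h, Q) = Pow(4, 2) = 16)
Function('H')(s) = Mul(3, Pow(s, Rational(1, 2)))
r = 12 (r = Mul(3, Pow(16, Rational(1, 2))) = Mul(3, 4) = 12)
Pow(Mul(Pow(Add(64, -39), -1), Pow(r, -1)), 2) = Pow(Mul(Pow(Add(64, -39), -1), Pow(12, -1)), 2) = Pow(Mul(Pow(25, -1), Rational(1, 12)), 2) = Pow(Mul(Rational(1, 25), Rational(1, 12)), 2) = Pow(Rational(1, 300), 2) = Rational(1, 90000)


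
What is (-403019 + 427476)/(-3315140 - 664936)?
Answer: -24457/3980076 ≈ -0.0061449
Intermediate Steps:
(-403019 + 427476)/(-3315140 - 664936) = 24457/(-3980076) = 24457*(-1/3980076) = -24457/3980076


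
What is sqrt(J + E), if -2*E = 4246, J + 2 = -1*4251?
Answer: 2*I*sqrt(1594) ≈ 79.85*I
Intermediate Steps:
J = -4253 (J = -2 - 1*4251 = -2 - 4251 = -4253)
E = -2123 (E = -1/2*4246 = -2123)
sqrt(J + E) = sqrt(-4253 - 2123) = sqrt(-6376) = 2*I*sqrt(1594)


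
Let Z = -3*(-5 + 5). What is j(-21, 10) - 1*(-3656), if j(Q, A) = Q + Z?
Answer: 3635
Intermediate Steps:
Z = 0 (Z = -3*0 = 0)
j(Q, A) = Q (j(Q, A) = Q + 0 = Q)
j(-21, 10) - 1*(-3656) = -21 - 1*(-3656) = -21 + 3656 = 3635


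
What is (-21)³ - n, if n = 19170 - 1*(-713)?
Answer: -29144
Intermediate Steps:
n = 19883 (n = 19170 + 713 = 19883)
(-21)³ - n = (-21)³ - 1*19883 = -9261 - 19883 = -29144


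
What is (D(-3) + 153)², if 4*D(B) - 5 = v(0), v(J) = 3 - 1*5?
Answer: 378225/16 ≈ 23639.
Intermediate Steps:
v(J) = -2 (v(J) = 3 - 5 = -2)
D(B) = ¾ (D(B) = 5/4 + (¼)*(-2) = 5/4 - ½ = ¾)
(D(-3) + 153)² = (¾ + 153)² = (615/4)² = 378225/16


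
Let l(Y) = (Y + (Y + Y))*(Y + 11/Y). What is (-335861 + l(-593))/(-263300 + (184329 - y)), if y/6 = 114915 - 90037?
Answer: -719119/228239 ≈ -3.1507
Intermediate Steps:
y = 149268 (y = 6*(114915 - 90037) = 6*24878 = 149268)
l(Y) = 3*Y*(Y + 11/Y) (l(Y) = (Y + 2*Y)*(Y + 11/Y) = (3*Y)*(Y + 11/Y) = 3*Y*(Y + 11/Y))
(-335861 + l(-593))/(-263300 + (184329 - y)) = (-335861 + (33 + 3*(-593)²))/(-263300 + (184329 - 1*149268)) = (-335861 + (33 + 3*351649))/(-263300 + (184329 - 149268)) = (-335861 + (33 + 1054947))/(-263300 + 35061) = (-335861 + 1054980)/(-228239) = 719119*(-1/228239) = -719119/228239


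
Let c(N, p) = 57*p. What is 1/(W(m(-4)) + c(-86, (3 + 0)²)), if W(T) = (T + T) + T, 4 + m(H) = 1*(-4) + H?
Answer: 1/477 ≈ 0.0020964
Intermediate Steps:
m(H) = -8 + H (m(H) = -4 + (1*(-4) + H) = -4 + (-4 + H) = -8 + H)
W(T) = 3*T (W(T) = 2*T + T = 3*T)
1/(W(m(-4)) + c(-86, (3 + 0)²)) = 1/(3*(-8 - 4) + 57*(3 + 0)²) = 1/(3*(-12) + 57*3²) = 1/(-36 + 57*9) = 1/(-36 + 513) = 1/477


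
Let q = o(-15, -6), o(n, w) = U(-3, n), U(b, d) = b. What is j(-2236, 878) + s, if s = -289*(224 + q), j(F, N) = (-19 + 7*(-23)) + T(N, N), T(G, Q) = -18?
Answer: -64067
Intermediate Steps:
o(n, w) = -3
q = -3
j(F, N) = -198 (j(F, N) = (-19 + 7*(-23)) - 18 = (-19 - 161) - 18 = -180 - 18 = -198)
s = -63869 (s = -289*(224 - 3) = -289*221 = -63869)
j(-2236, 878) + s = -198 - 63869 = -64067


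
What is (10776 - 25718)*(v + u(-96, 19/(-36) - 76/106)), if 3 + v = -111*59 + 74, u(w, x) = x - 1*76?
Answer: 93442837697/954 ≈ 9.7948e+7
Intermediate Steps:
u(w, x) = -76 + x (u(w, x) = x - 76 = -76 + x)
v = -6478 (v = -3 + (-111*59 + 74) = -3 + (-6549 + 74) = -3 - 6475 = -6478)
(10776 - 25718)*(v + u(-96, 19/(-36) - 76/106)) = (10776 - 25718)*(-6478 + (-76 + (19/(-36) - 76/106))) = -14942*(-6478 + (-76 + (19*(-1/36) - 76*1/106))) = -14942*(-6478 + (-76 + (-19/36 - 38/53))) = -14942*(-6478 + (-76 - 2375/1908)) = -14942*(-6478 - 147383/1908) = -14942*(-12507407/1908) = 93442837697/954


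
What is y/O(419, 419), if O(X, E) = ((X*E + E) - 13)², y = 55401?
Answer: 55401/30964385089 ≈ 1.7892e-6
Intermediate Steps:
O(X, E) = (-13 + E + E*X)² (O(X, E) = ((E*X + E) - 13)² = ((E + E*X) - 13)² = (-13 + E + E*X)²)
y/O(419, 419) = 55401/((-13 + 419 + 419*419)²) = 55401/((-13 + 419 + 175561)²) = 55401/(175967²) = 55401/30964385089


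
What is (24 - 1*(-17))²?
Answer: 1681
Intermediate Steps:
(24 - 1*(-17))² = (24 + 17)² = 41² = 1681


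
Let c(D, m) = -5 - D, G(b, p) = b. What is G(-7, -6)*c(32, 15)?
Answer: 259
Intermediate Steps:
G(-7, -6)*c(32, 15) = -7*(-5 - 1*32) = -7*(-5 - 32) = -7*(-37) = 259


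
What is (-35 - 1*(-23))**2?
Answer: 144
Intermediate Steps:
(-35 - 1*(-23))**2 = (-35 + 23)**2 = (-12)**2 = 144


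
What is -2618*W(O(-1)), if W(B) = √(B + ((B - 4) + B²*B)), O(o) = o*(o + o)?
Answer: -5236*√2 ≈ -7404.8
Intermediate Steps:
O(o) = 2*o² (O(o) = o*(2*o) = 2*o²)
W(B) = √(-4 + B³ + 2*B) (W(B) = √(B + ((-4 + B) + B³)) = √(B + (-4 + B + B³)) = √(-4 + B³ + 2*B))
-2618*W(O(-1)) = -2618*√(-4 + (2*(-1)²)³ + 2*(2*(-1)²)) = -2618*√(-4 + (2*1)³ + 2*(2*1)) = -2618*√(-4 + 2³ + 2*2) = -2618*√(-4 + 8 + 4) = -5236*√2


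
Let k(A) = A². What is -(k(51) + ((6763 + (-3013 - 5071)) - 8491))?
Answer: 7211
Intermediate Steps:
-(k(51) + ((6763 + (-3013 - 5071)) - 8491)) = -(51² + ((6763 + (-3013 - 5071)) - 8491)) = -(2601 + ((6763 - 8084) - 8491)) = -(2601 + (-1321 - 8491)) = -(2601 - 9812) = -1*(-7211) = 7211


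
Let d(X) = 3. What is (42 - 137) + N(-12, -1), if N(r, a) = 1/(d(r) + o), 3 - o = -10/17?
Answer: -10623/112 ≈ -94.848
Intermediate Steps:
o = 61/17 (o = 3 - (-10)/17 = 3 - 1*(-10/17) = 3 + 10/17 = 61/17 ≈ 3.5882)
N(r, a) = 17/112 (N(r, a) = 1/(3 + 61/17) = 1/(112/17) = 17/112)
(42 - 137) + N(-12, -1) = (42 - 137) + 17/112 = -95 + 17/112 = -10623/112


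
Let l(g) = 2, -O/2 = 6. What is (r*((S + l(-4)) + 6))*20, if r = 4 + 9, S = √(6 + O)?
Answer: 2080 + 260*I*√6 ≈ 2080.0 + 636.87*I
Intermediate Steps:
O = -12 (O = -2*6 = -12)
S = I*√6 (S = √(6 - 12) = √(-6) = I*√6 ≈ 2.4495*I)
r = 13
(r*((S + l(-4)) + 6))*20 = (13*((I*√6 + 2) + 6))*20 = (13*((2 + I*√6) + 6))*20 = (13*(8 + I*√6))*20 = (104 + 13*I*√6)*20 = 2080 + 260*I*√6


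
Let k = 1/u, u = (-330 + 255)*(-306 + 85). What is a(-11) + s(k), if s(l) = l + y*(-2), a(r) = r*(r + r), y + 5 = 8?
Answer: 3911701/16575 ≈ 236.00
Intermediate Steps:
y = 3 (y = -5 + 8 = 3)
a(r) = 2*r² (a(r) = r*(2*r) = 2*r²)
u = 16575 (u = -75*(-221) = 16575)
k = 1/16575 ≈ 6.0332e-5
s(l) = -6 + l (s(l) = l + 3*(-2) = l - 6 = -6 + l)
a(-11) + s(k) = 2*(-11)² + (-6 + 1/16575) = 2*121 - 99449/16575 = 242 - 99449/16575 = 3911701/16575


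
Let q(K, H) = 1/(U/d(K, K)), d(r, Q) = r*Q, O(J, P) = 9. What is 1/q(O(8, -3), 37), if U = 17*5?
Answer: 85/81 ≈ 1.0494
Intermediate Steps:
U = 85
d(r, Q) = Q*r
q(K, H) = K²/85 (q(K, H) = 1/(85/((K*K))) = 1/(85/(K²)) = 1/(85/K²) = K²/85)
1/q(O(8, -3), 37) = 1/((1/85)*9²) = 1/((1/85)*81) = 1/(81/85) = 85/81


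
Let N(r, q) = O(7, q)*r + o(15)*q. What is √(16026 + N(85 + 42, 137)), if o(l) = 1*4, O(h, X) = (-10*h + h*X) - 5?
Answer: √128842 ≈ 358.95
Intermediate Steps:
O(h, X) = -5 - 10*h + X*h (O(h, X) = (-10*h + X*h) - 5 = -5 - 10*h + X*h)
o(l) = 4
N(r, q) = 4*q + r*(-75 + 7*q) (N(r, q) = (-5 - 10*7 + q*7)*r + 4*q = (-5 - 70 + 7*q)*r + 4*q = (-75 + 7*q)*r + 4*q = r*(-75 + 7*q) + 4*q = 4*q + r*(-75 + 7*q))
√(16026 + N(85 + 42, 137)) = √(16026 + (4*137 + (85 + 42)*(-75 + 7*137))) = √(16026 + (548 + 127*(-75 + 959))) = √(16026 + (548 + 127*884)) = √(16026 + (548 + 112268)) = √(16026 + 112816) = √128842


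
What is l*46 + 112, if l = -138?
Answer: -6236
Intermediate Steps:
l*46 + 112 = -138*46 + 112 = -6348 + 112 = -6236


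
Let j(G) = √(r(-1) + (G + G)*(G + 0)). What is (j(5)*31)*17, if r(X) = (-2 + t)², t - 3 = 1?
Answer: 1581*√6 ≈ 3872.6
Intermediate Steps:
t = 4 (t = 3 + 1 = 4)
r(X) = 4 (r(X) = (-2 + 4)² = 2² = 4)
j(G) = √(4 + 2*G²) (j(G) = √(4 + (G + G)*(G + 0)) = √(4 + (2*G)*G) = √(4 + 2*G²))
(j(5)*31)*17 = (√(4 + 2*5²)*31)*17 = (√(4 + 2*25)*31)*17 = (√(4 + 50)*31)*17 = (√54*31)*17 = ((3*√6)*31)*17 = (93*√6)*17 = 1581*√6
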